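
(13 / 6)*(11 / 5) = 143/30 = 4.77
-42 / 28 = -3/2 = -1.50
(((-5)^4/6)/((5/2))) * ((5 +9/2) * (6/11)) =2375/11 = 215.91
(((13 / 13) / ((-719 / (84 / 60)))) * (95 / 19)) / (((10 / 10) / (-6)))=42/719 = 0.06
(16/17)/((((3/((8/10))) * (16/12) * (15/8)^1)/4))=512/1275 = 0.40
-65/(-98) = 65/98 = 0.66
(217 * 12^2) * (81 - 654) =-17905104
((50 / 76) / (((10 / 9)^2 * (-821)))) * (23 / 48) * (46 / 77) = -14283/76871872 = 0.00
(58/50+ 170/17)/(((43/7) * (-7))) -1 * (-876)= 941421/1075 = 875.74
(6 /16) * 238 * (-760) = -67830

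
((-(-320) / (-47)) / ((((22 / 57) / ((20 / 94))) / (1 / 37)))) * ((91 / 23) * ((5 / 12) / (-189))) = 494000/558318123 = 0.00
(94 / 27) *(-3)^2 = 94/3 = 31.33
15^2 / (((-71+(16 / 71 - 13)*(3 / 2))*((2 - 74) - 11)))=31950/1062649 = 0.03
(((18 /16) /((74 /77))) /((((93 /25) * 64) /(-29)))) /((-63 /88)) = 87725/440448 = 0.20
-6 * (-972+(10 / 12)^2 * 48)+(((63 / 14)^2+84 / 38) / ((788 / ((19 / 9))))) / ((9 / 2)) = 239653433/42552 = 5632.01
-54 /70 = -27/35 = -0.77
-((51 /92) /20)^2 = -2601/3385600 = 0.00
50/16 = 25/8 = 3.12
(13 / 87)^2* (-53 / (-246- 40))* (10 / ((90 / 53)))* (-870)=-182585/8613 = -21.20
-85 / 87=-0.98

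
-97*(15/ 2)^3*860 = -70385625/2 = -35192812.50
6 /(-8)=-3/4 = -0.75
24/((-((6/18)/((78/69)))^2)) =-146016/529 = -276.02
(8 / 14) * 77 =44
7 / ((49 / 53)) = 53/7 = 7.57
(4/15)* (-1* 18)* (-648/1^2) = 15552/5 = 3110.40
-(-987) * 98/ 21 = 4606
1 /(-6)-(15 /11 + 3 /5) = -703/330 = -2.13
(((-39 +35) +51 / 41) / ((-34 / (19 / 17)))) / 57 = 113/71094 = 0.00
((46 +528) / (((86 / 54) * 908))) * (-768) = -2975616/9761 = -304.85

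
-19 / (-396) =19/396 = 0.05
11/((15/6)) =4.40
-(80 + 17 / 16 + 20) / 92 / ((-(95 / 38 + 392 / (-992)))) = 16709/32016 = 0.52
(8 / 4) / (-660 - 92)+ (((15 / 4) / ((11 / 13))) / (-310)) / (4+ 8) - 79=-40518231/512864 = -79.00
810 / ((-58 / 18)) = -7290/29 = -251.38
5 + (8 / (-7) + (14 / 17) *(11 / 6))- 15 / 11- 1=11794/3927 = 3.00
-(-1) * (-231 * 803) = -185493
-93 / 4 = -23.25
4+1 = 5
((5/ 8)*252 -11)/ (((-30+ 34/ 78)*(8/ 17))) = -194259/18448 = -10.53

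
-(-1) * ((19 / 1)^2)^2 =130321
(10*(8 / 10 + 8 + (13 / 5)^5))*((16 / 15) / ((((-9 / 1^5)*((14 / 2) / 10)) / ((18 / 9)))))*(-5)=17015168/7875 = 2160.66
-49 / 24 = -2.04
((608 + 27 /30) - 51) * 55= 61369/2 = 30684.50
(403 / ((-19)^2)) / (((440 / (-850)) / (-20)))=171275/3971 = 43.13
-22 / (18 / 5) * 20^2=-22000/9 = -2444.44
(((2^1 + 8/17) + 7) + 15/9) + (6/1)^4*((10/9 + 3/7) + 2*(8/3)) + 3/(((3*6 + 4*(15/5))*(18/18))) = 31839637/3570 = 8918.67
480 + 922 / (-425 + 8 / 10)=1013470/2121 = 477.83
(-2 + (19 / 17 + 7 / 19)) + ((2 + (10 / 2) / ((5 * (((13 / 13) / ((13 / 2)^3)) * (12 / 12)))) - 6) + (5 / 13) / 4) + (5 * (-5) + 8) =8505737/33592 = 253.21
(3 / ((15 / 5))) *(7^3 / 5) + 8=383/5 = 76.60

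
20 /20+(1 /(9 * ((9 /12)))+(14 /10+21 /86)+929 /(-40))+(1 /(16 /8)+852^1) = 38641207/46440 = 832.07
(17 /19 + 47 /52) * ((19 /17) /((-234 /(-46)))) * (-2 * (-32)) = 653936/25857 = 25.29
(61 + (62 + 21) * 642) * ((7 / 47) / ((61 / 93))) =34728897/2867 = 12113.32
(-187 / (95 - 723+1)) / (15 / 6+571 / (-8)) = -136/31407 = 0.00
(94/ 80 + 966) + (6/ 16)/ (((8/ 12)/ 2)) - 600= 3683/10 = 368.30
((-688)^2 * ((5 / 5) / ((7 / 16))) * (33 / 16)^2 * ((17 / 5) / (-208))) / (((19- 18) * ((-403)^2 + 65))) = -11410179/24641890 = -0.46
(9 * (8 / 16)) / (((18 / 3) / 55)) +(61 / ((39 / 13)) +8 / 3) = 257/4 = 64.25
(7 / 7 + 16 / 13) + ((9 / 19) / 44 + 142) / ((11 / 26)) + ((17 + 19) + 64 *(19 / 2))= 58691647/59774 = 981.89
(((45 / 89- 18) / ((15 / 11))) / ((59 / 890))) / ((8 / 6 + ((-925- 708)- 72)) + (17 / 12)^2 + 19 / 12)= 1644192/14443849 = 0.11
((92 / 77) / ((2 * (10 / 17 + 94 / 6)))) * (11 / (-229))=-2346/1328887 = 0.00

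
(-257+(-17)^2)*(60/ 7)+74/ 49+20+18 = 15376/49 = 313.80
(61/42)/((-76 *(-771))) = 61/2461032 = 0.00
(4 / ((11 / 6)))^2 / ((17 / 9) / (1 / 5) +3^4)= 2592/49247 = 0.05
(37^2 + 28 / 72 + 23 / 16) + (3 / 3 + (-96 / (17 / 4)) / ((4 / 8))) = 3247639/2448 = 1326.65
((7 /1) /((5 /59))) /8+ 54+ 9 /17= 44101/680 = 64.85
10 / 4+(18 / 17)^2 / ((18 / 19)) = 2129/578 = 3.68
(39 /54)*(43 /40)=559/720 = 0.78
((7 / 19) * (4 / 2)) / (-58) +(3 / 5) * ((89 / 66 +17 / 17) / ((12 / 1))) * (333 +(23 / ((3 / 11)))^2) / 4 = 572231479/2618352 = 218.55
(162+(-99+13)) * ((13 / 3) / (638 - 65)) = 988/1719 = 0.57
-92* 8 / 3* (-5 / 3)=3680/9 = 408.89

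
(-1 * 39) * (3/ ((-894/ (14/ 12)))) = 91/596 = 0.15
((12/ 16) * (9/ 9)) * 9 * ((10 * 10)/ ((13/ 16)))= 10800/13 = 830.77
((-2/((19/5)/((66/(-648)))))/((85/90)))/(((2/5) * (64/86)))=11825/62016 = 0.19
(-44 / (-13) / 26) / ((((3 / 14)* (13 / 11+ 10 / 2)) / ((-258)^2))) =18793236/2873 = 6541.33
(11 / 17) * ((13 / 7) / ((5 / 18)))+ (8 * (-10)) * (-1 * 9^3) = 34702974/595 = 58324.33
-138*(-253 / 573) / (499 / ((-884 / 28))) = -2571998/667163 = -3.86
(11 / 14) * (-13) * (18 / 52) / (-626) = 99/17528 = 0.01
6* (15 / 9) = 10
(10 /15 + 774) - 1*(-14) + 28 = 2450/3 = 816.67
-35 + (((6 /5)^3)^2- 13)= -703344/15625 = -45.01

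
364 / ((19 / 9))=3276/19 = 172.42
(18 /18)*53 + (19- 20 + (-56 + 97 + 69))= 162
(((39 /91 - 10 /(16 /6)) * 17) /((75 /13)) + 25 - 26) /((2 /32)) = -30204/175 = -172.59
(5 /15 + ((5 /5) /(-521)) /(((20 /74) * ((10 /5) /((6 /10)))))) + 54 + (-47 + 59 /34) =24090589/2657100 = 9.07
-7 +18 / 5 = -17/5 = -3.40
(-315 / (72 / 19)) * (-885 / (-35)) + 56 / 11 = -184517/88 = -2096.78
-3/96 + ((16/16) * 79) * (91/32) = 1797/8 = 224.62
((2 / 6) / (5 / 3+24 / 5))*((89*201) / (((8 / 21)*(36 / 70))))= 7304675/1552 = 4706.62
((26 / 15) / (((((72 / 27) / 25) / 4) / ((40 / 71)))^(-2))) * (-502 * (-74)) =144.26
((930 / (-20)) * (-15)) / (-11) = -1395/22 = -63.41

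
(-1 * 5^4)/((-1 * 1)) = 625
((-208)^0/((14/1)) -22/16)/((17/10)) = -365/476 = -0.77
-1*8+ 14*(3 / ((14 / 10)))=22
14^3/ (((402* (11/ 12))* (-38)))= -2744/14003 = -0.20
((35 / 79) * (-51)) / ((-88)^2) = -1785/611776 = 0.00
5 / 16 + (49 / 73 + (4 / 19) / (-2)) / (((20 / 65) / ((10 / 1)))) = 18.71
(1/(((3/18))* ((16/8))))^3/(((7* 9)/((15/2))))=45/14 = 3.21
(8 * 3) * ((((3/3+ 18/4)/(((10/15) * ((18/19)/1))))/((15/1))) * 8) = 1672/15 = 111.47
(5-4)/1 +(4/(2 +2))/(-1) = 0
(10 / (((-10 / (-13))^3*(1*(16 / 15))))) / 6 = 2197/640 = 3.43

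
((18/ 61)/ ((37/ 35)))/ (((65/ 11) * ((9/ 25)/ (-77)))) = -10.10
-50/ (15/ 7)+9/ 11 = -743/33 = -22.52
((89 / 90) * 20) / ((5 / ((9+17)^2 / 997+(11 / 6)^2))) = 12902597/807570 = 15.98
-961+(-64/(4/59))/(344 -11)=-320957/333 = -963.83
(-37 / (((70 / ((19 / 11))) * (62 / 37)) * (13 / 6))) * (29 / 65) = -2262957/20170150 = -0.11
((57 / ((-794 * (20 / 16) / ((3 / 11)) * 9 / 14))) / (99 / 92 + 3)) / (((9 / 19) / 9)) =-929936/8188125 = -0.11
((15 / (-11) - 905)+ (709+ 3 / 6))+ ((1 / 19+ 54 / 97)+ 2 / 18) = -196.14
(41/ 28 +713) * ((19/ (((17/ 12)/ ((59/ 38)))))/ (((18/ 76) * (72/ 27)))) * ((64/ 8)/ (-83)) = -22425605/9877 = -2270.49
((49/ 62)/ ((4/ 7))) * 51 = 17493/248 = 70.54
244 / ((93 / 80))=19520/93 = 209.89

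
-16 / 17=-0.94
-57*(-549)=31293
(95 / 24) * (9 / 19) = 15/8 = 1.88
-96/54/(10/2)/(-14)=8/315 = 0.03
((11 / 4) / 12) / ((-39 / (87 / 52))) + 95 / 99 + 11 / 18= 1671361/1070784 = 1.56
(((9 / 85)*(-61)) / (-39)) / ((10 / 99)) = 18117/11050 = 1.64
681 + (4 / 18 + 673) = 12188/9 = 1354.22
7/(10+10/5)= 7/12 = 0.58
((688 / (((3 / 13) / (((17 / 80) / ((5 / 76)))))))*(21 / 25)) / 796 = 1263899/124375 = 10.16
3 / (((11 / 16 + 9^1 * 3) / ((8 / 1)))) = 384/443 = 0.87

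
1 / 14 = 0.07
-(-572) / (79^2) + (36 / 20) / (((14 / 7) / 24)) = 676888/31205 = 21.69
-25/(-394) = 0.06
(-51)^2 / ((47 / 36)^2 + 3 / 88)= 1496.06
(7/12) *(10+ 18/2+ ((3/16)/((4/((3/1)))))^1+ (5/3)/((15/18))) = 12.33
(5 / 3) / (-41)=-5/123 = -0.04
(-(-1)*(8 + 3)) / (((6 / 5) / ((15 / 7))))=275/14 = 19.64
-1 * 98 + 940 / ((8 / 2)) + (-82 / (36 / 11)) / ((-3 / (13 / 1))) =13261/54 = 245.57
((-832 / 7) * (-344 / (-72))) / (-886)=17888/27909 = 0.64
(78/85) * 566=44148/85 = 519.39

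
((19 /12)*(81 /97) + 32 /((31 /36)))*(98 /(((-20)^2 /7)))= 158767497/2405600 = 66.00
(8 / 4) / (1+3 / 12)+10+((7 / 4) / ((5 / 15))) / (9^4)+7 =813599/43740 = 18.60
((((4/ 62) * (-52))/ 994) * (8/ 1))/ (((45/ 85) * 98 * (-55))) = 3536/373696785 = 0.00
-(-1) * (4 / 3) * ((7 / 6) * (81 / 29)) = 4.34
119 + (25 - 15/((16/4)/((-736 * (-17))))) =-46776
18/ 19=0.95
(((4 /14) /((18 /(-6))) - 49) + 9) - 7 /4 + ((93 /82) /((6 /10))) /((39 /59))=-1745465/44772 = -38.99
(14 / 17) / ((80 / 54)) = 189/340 = 0.56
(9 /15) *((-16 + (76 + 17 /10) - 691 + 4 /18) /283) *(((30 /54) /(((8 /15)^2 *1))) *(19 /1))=-5378615/108672 = -49.49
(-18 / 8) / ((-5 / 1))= 9/20 = 0.45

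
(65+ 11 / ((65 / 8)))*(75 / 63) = 21565/273 = 78.99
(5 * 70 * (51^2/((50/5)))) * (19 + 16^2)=25034625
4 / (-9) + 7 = 59/9 = 6.56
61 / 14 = 4.36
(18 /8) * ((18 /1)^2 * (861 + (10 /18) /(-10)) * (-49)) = -61507593/2 = -30753796.50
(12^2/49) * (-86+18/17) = -207936/833 = -249.62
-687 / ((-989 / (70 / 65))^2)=-134652/165302449 = 0.00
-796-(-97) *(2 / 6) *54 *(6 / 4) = 1823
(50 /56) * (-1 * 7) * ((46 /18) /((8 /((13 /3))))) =-8.65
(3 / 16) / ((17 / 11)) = 33/272 = 0.12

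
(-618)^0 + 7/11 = 1.64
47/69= 0.68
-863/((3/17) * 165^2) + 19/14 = 1346431/1143450 = 1.18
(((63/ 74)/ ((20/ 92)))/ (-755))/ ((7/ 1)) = -207/279350 = 0.00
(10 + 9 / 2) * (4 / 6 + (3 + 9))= 551/3 = 183.67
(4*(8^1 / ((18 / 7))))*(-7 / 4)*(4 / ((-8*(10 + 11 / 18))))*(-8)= -1568/191 = -8.21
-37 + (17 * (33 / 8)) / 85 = -1447/40 = -36.18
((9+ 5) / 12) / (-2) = -7/12 = -0.58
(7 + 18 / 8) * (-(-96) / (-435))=-296/145 = -2.04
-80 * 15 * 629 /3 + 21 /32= -8051179/32 = -251599.34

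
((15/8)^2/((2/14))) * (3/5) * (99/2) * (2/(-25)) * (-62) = 580041/160 = 3625.26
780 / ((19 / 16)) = 12480/19 = 656.84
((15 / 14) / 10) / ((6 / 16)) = 2/7 = 0.29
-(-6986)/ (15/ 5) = 2328.67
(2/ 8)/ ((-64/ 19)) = -19/256 = -0.07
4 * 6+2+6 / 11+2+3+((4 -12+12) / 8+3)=771/22 = 35.05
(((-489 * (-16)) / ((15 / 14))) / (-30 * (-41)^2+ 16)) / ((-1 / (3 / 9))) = 2608/54015 = 0.05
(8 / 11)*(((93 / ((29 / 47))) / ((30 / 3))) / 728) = 4371/290290 = 0.02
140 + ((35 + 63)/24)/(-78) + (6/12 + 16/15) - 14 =596767/4680 = 127.51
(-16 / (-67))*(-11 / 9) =-176/603 = -0.29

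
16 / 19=0.84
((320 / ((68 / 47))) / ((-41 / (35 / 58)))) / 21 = -9400/60639 = -0.16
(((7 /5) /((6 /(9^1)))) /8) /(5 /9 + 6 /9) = 189/880 = 0.21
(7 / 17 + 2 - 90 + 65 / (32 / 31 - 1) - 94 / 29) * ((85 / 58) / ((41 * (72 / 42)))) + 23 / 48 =67196183/1655088 = 40.60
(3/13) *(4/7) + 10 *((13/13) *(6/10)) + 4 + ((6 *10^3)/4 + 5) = 137877/91 = 1515.13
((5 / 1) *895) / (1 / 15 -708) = -67125/10619 = -6.32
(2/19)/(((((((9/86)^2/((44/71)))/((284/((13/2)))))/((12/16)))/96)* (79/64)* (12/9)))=666468352/58539 = 11385.03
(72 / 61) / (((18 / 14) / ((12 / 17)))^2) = 6272/17629 = 0.36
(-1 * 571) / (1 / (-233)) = 133043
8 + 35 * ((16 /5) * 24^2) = 64520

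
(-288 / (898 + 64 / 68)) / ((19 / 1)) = -272/16131 = -0.02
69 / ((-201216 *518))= -23/34743296 = 0.00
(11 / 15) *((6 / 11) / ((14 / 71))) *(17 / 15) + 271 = 143482/525 = 273.30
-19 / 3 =-6.33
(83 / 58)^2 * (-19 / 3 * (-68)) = 2225147/2523 = 881.94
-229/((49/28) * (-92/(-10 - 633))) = -147247/161 = -914.58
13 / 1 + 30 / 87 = 387/29 = 13.34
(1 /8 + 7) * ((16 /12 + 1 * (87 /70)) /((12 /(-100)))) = -51395/336 = -152.96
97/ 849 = 0.11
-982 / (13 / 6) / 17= -5892/221 = -26.66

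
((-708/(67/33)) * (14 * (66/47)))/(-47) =145.86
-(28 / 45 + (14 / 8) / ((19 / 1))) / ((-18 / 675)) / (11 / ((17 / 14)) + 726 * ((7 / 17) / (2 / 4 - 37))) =2165545/70224 = 30.84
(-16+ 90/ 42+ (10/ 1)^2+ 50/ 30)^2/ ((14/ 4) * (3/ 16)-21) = -108810752/287091 = -379.01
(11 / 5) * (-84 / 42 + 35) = 363/5 = 72.60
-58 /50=-1.16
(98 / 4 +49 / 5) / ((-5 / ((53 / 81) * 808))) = -7344316/2025 = -3626.82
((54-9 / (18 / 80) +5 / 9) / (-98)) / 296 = -131/261072 = 0.00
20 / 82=0.24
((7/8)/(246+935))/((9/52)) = 91/21258 = 0.00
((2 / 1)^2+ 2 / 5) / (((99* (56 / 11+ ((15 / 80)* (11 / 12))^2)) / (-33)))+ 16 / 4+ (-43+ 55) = 54378448/3460605 = 15.71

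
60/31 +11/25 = 1841/775 = 2.38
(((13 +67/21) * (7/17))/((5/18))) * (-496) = -11904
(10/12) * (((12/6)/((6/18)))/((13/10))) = 50/13 = 3.85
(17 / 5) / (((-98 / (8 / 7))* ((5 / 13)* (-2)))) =442/8575 = 0.05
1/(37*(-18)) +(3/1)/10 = 497/1665 = 0.30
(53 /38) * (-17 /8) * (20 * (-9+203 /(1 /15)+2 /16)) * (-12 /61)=328265835/9272 = 35403.99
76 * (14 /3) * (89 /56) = 1691/3 = 563.67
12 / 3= 4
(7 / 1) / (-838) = -7/838 = -0.01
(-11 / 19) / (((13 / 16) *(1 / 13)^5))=-5026736/19 = -264565.05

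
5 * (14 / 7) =10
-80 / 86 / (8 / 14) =-70/43 = -1.63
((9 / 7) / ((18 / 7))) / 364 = 1/728 = 0.00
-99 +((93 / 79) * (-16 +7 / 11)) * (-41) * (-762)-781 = -491795234/869 = -565932.38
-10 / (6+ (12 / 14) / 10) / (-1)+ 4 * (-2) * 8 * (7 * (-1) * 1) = 95774/213 = 449.64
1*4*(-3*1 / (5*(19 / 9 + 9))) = -27/125 = -0.22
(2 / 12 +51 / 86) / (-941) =-98/121389 = 0.00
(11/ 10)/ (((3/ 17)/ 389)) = 72743/30 = 2424.77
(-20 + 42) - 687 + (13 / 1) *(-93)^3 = -10457306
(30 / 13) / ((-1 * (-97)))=0.02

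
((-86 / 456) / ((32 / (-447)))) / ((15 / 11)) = 1.93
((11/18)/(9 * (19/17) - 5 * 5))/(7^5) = -187/76841604 = 0.00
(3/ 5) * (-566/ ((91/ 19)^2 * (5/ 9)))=-5516802/207025 = -26.65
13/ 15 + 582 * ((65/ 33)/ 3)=63193/165 = 382.99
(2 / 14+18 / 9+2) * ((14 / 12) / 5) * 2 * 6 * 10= 116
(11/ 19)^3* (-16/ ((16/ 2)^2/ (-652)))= 216953/6859 = 31.63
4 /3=1.33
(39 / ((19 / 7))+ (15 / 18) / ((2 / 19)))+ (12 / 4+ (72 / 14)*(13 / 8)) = 33.64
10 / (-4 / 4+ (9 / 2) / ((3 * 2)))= -40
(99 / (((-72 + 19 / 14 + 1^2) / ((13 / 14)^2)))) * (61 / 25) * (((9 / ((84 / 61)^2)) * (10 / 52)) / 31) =-7490373/85064000 = -0.09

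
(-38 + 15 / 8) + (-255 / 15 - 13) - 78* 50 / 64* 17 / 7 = -23981/112 = -214.12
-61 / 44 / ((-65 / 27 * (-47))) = -1647/134420 = -0.01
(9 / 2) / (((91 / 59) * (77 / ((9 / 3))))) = 1593/14014 = 0.11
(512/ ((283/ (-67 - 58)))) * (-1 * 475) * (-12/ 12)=-30400000/283 = -107420.49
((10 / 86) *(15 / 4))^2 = 5625/29584 = 0.19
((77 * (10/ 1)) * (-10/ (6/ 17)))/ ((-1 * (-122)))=-32725/183 = -178.83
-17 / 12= -1.42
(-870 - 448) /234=-659/117 = -5.63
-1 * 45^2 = -2025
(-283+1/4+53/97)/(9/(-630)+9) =-3832325/122026 = -31.41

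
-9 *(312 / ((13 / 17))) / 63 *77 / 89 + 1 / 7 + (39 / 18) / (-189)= -5076131/100926 = -50.30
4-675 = -671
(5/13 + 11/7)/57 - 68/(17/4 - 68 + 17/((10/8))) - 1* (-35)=11136617/306033 = 36.39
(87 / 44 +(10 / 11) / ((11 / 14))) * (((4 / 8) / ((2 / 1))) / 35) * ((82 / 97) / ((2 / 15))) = 186591/1314544 = 0.14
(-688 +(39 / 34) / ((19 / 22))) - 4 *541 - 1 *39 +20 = -926904/323 = -2869.67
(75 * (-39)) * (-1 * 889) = 2600325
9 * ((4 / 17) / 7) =36/119 = 0.30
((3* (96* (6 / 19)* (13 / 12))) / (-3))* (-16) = 9984/19 = 525.47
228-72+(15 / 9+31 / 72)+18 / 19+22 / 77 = 159.33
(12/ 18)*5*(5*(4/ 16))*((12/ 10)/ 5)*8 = 8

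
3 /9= 1/3 = 0.33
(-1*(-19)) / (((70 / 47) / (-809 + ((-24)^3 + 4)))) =-13063697/70 = -186624.24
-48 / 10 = -24/5 = -4.80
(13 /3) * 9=39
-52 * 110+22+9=-5689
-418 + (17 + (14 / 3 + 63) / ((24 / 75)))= -4549/24 = -189.54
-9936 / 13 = -764.31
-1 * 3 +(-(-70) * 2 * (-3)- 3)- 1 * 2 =-428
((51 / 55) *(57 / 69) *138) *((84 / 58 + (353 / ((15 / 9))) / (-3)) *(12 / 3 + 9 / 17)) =-24004638/725 = -33109.85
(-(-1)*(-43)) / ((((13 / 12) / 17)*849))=-2924/3679 = -0.79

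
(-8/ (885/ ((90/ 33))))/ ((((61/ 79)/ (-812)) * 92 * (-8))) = -32074/910547 = -0.04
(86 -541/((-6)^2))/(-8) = -2555/288 = -8.87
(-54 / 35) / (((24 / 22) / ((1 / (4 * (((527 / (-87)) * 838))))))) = 8613/123655280 = 0.00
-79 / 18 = -4.39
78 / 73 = 1.07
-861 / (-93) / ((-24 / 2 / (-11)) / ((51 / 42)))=7667/744 = 10.31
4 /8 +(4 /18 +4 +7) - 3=157/18 = 8.72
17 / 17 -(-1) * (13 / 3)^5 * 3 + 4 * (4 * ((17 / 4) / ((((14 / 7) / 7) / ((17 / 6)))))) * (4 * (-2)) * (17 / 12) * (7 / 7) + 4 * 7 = -245396/81 = -3029.58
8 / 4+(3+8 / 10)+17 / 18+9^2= 7897/90 = 87.74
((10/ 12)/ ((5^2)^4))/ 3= 1/1406250 = 0.00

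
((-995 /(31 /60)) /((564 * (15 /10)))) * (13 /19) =-129350/83049 = -1.56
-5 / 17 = -0.29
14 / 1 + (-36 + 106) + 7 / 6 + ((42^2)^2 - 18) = 18670579/6 = 3111763.17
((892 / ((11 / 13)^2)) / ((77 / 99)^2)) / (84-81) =4070196/5929 = 686.49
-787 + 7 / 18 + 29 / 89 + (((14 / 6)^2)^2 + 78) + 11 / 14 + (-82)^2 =305106485/50463 = 6046.14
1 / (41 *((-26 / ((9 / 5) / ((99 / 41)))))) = -1/1430 = 0.00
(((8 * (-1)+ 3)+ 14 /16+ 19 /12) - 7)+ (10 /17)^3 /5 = -1120277/117912 = -9.50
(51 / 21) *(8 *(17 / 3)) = 2312/21 = 110.10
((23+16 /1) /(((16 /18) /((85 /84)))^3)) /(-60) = -43111575/44957696 = -0.96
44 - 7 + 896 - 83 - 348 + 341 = 843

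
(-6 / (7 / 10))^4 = 12960000/2401 = 5397.75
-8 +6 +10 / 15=-4/3 = -1.33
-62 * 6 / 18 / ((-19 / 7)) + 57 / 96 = 14971/1824 = 8.21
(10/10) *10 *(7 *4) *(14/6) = 1960/3 = 653.33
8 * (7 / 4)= 14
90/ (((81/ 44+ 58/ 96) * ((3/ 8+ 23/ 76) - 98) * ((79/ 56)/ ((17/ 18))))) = -127339520/502907759 = -0.25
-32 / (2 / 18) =-288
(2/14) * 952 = 136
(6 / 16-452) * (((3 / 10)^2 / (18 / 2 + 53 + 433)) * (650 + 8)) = -1188677/22000 = -54.03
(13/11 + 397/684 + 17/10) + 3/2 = 186679/37620 = 4.96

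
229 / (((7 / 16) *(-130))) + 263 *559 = 66890903/455 = 147012.97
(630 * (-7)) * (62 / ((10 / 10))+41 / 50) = -1385181/5 = -277036.20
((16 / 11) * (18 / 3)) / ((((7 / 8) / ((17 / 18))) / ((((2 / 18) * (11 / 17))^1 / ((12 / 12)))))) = 128/189 = 0.68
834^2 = 695556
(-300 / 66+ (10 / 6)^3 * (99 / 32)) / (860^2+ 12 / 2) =1475/111574848 = 0.00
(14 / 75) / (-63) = -2/675 = 0.00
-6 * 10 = -60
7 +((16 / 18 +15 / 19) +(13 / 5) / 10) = 76423/8550 = 8.94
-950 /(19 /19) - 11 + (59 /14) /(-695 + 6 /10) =-46712583/48608 = -961.01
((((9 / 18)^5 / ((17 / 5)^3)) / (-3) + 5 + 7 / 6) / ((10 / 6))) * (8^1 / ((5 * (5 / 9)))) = 10.66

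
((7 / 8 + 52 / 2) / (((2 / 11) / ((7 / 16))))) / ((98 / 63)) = 21285/512 = 41.57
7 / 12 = 0.58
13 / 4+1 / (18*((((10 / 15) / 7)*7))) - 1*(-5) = 25/3 = 8.33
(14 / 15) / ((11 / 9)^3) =3402/6655 = 0.51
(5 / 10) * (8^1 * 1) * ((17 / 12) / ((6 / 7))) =6.61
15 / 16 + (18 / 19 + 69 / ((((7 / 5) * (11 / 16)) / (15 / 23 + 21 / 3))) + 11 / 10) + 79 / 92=552.41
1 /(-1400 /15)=-3/280 = -0.01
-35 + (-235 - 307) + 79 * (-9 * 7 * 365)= -1817182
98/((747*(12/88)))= 2156/2241 = 0.96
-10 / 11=-0.91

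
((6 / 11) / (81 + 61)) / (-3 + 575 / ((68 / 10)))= 102/2165713 = 0.00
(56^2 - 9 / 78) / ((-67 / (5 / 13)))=-407665/22646 = -18.00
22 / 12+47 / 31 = 623/186 = 3.35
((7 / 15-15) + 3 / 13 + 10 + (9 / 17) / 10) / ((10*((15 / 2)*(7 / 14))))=-1127/9945 = -0.11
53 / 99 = 0.54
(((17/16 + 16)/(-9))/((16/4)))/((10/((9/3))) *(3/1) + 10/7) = -637/15360 = -0.04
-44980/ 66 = -22490/33 = -681.52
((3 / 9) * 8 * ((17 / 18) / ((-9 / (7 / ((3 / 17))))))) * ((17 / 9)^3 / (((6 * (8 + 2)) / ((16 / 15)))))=-1.33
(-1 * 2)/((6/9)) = -3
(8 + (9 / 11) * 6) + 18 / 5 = 908/55 = 16.51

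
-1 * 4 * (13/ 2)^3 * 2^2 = -4394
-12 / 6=-2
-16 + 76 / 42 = -298/21 = -14.19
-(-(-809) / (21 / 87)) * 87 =-2041107/7 = -291586.71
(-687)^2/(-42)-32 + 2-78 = -158835/14 = -11345.36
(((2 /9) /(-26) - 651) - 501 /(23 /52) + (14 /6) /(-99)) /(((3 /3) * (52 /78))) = -158400377/59202 = -2675.59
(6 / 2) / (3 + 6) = 1/3 = 0.33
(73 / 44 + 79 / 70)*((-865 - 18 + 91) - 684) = -4114.59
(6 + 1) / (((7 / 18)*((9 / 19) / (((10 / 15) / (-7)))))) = -76/21 = -3.62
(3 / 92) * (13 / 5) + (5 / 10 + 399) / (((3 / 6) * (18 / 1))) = 184121/4140 = 44.47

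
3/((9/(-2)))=-2/3 = -0.67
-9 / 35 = -0.26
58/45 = 1.29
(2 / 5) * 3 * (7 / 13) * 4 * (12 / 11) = 2016/715 = 2.82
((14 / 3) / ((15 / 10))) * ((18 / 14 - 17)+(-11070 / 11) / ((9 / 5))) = -177040/99 = -1788.28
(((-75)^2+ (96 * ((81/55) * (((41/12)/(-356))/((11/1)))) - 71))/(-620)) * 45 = -672859098/1669195 = -403.10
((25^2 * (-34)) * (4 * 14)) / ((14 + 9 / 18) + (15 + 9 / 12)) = -4760000/121 = -39338.84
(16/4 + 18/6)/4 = 7/4 = 1.75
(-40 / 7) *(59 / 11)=-2360/77 = -30.65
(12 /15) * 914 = 3656/5 = 731.20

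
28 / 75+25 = 1903/75 = 25.37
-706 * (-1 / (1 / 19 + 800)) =13414/15201 = 0.88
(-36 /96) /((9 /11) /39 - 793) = 429/907168 = 0.00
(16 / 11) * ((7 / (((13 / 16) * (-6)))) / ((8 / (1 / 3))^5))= -7/26687232 = 0.00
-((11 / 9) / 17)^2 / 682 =-11/1451358 = 0.00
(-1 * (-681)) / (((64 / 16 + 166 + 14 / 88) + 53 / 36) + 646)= 134838/161891 = 0.83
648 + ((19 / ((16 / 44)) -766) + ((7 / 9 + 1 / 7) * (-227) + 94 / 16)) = -135505/504 = -268.86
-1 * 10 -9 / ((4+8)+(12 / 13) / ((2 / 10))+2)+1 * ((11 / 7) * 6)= -1787/1694 = -1.05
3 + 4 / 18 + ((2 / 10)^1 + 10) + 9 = 1009/45 = 22.42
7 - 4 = 3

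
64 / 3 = 21.33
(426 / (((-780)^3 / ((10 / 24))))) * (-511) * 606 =3664381/31636800 = 0.12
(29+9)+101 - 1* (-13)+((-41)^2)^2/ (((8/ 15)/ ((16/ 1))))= 84772982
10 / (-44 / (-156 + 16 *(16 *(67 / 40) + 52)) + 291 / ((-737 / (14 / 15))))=-50889850/2078073 = -24.49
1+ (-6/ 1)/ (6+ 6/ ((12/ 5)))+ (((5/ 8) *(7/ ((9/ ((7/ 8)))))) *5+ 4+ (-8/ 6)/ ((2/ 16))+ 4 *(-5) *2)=-433255/9792 = -44.25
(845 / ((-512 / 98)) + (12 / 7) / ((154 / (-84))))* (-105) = 48099255/2816 = 17080.70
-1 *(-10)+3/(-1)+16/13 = 107/13 = 8.23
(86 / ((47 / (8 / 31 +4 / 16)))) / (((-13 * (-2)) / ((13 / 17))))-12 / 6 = -195443/99076 = -1.97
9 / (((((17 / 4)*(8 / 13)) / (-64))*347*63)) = -416/41293 = -0.01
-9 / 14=-0.64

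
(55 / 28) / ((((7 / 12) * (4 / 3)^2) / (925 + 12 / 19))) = 26116695/14896 = 1753.27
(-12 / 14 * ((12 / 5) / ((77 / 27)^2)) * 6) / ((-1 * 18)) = 17496/207515 = 0.08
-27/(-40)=27/40 = 0.68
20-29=-9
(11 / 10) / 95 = 11/950 = 0.01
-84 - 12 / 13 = -84.92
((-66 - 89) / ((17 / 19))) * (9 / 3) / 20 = -1767/68 = -25.99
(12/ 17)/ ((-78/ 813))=-7.36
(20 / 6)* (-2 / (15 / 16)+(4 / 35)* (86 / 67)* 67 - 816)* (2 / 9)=-339488/567 = -598.74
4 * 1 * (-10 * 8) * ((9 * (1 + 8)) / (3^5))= -320/3 = -106.67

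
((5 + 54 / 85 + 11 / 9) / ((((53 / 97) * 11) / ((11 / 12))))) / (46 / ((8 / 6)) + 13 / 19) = 4834189/162625995 = 0.03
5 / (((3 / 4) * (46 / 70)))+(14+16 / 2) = 2218/69 = 32.14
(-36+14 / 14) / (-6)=35/6 = 5.83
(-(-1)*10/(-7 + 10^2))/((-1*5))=-2/93 = -0.02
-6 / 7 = -0.86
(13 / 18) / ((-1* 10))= -13/180 = -0.07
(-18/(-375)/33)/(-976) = -1/671000 = 0.00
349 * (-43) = -15007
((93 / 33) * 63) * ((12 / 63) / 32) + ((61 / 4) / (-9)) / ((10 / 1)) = 0.89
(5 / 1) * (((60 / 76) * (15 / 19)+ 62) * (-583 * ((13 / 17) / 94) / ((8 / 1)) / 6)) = -18227495/589152 = -30.94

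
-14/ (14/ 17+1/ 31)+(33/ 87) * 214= 847692/13079 = 64.81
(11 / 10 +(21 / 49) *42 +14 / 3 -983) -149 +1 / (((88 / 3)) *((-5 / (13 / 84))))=-40960343/36960 = -1108.23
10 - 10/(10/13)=-3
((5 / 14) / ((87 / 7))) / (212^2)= 5/7820256 = 0.00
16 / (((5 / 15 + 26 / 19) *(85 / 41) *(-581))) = -37392/4790345 = -0.01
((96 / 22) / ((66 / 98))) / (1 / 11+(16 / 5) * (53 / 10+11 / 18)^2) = 7938000/137094991 = 0.06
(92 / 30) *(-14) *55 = -7084/3 = -2361.33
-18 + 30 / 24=-67/4 = -16.75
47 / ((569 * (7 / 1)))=47/3983 = 0.01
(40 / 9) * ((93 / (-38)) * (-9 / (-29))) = -1860/551 = -3.38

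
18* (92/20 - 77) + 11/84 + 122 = -496049/420 = -1181.07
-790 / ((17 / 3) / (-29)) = 68730/17 = 4042.94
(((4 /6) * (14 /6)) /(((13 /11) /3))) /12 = 77/234 = 0.33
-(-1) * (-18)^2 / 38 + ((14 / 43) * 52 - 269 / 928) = 25.17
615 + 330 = 945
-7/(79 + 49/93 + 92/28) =-4557/53911 = -0.08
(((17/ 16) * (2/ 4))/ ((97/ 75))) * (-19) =-24225/3104 = -7.80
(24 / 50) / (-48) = -1/100 = -0.01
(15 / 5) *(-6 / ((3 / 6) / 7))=-252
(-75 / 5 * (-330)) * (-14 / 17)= -69300/17 = -4076.47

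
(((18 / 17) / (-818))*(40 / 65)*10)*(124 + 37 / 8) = -92610/90389 = -1.02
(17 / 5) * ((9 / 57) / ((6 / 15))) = 51/38 = 1.34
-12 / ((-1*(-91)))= -12/91 = -0.13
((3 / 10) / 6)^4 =1/160000 = 0.00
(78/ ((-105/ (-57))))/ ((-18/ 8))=-1976/105 = -18.82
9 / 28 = 0.32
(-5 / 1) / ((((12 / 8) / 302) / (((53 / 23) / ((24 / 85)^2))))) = -289108375/9936 = -29097.06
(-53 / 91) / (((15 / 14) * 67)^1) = -106/13065 = -0.01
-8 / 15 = -0.53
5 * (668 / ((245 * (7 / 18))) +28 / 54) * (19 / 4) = 3312251/18522 = 178.83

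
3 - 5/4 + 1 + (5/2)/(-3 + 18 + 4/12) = 67/23 = 2.91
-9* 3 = -27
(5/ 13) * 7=35/13 = 2.69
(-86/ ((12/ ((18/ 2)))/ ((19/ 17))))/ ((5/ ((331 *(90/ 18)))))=-811281/34 = -23861.21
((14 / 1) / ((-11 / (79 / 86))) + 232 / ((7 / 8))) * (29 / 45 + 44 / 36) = 1165356/2365 = 492.75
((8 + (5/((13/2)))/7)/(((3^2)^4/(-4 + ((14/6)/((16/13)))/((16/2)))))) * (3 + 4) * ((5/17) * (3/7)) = -17425/4245696 = 0.00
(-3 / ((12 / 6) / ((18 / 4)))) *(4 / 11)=-27/11 = -2.45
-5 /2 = -2.50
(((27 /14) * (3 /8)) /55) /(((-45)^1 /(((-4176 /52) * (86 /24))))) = 33669/400400 = 0.08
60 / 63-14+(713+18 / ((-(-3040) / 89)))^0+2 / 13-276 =-287.89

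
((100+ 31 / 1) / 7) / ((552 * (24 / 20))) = 655/23184 = 0.03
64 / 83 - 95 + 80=-1181/83 = -14.23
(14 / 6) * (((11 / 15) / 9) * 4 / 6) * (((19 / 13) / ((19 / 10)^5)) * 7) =21560000/411684039 = 0.05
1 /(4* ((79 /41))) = 41/316 = 0.13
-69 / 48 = -23/16 = -1.44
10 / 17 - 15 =-245/17 = -14.41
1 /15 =0.07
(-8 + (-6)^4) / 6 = 214.67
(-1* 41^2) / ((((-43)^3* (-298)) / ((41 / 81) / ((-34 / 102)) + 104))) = -4651327/639713322 = -0.01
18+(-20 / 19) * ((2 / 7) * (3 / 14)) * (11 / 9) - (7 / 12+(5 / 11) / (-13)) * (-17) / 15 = 444356527/23963940 = 18.54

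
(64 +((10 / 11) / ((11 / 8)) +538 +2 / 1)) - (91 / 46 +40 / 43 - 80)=163169319/239338 = 681.75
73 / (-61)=-73/61 = -1.20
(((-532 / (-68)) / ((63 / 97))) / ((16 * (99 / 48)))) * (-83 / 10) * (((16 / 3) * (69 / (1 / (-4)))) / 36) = 28146296/227205 = 123.88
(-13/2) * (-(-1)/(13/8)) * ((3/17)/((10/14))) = -84/85 = -0.99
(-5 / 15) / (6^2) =-0.01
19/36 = 0.53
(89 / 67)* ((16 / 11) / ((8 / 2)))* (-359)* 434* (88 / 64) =-6933367/67 = -103483.09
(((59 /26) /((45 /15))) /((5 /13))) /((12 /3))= 59/120 = 0.49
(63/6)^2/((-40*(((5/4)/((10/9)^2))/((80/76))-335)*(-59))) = -4410/31533199 = 0.00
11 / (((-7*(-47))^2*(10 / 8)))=44/541205 = 0.00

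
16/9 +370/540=133/54 = 2.46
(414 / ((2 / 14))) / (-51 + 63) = 483/2 = 241.50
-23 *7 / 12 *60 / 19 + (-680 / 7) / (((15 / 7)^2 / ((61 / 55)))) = -65.83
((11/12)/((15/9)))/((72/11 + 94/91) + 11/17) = 187187/2799460 = 0.07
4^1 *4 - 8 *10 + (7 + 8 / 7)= -391/7 = -55.86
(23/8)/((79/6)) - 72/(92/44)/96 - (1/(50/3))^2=-653853/4542500 = -0.14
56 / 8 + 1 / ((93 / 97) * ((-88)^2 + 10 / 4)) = 10086137/1440849 = 7.00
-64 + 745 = 681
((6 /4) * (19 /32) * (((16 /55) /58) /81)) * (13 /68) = 247/23427360 = 0.00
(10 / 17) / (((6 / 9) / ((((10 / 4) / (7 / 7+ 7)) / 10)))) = 15/544 = 0.03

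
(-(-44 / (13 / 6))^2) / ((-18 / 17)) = 65824/169 = 389.49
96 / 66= 16/11 = 1.45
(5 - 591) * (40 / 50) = -2344/5 = -468.80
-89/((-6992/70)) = 3115/3496 = 0.89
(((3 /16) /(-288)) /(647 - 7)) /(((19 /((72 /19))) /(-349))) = 1047/14786560 = 0.00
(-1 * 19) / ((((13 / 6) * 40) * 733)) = -57/190580 = 0.00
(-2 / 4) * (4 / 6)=-1/3 = -0.33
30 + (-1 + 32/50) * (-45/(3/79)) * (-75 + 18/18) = -157692/5 = -31538.40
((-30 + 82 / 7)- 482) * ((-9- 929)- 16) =3340908/7 = 477272.57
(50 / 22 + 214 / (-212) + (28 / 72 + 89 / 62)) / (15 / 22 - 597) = -1004461/193990653 = -0.01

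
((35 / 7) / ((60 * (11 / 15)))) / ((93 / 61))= 0.07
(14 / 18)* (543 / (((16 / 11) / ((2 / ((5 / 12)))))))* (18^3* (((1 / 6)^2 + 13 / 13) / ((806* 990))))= 421911/40300 = 10.47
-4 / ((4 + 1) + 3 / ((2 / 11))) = -8/43 = -0.19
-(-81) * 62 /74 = 2511/37 = 67.86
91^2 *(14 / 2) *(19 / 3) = 1101373/3 = 367124.33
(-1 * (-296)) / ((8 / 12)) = 444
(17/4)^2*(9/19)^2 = 23409/5776 = 4.05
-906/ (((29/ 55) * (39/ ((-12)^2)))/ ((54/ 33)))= -3913920/377 = -10381.75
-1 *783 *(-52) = 40716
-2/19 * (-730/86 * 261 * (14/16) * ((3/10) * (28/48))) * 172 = 933597/152 = 6142.09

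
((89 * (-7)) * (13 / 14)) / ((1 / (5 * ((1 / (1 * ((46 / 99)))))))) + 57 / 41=-23476071/3772 = -6223.77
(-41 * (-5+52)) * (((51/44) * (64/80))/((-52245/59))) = 1932781/957825 = 2.02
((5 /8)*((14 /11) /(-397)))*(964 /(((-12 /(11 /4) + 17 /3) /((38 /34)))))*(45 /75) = -288477/290207 = -0.99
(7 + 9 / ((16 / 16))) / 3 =5.33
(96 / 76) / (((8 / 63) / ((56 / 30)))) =18.57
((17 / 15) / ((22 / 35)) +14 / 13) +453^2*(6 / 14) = 528225263/6006 = 87949.59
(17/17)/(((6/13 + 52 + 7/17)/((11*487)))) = 1183897/11685 = 101.32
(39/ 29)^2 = 1521/841 = 1.81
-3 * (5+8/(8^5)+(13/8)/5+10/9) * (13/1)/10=-15422537/614400 = -25.10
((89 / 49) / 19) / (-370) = -89/344470 = 0.00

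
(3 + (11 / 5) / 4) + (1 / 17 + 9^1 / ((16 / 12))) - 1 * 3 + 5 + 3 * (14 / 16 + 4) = 18349/680 = 26.98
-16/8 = -2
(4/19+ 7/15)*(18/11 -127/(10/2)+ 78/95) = -185087/11913 = -15.54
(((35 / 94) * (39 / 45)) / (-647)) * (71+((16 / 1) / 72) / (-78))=-87220/2463129 = -0.04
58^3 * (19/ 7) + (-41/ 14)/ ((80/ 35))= 118627809/224 = 529588.43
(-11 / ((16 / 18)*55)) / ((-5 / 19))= 0.86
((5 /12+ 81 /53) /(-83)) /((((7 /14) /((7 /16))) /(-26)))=112567/211152 = 0.53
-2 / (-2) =1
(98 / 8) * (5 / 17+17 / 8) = 16121/544 = 29.63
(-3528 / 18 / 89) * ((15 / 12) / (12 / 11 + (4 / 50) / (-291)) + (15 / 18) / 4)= -34754965/11651613 = -2.98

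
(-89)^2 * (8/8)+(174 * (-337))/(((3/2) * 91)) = 681719/91 = 7491.42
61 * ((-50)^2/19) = 152500/19 = 8026.32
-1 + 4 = 3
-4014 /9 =-446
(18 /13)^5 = 1889568/371293 = 5.09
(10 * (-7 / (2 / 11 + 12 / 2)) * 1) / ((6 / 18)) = -1155/34 = -33.97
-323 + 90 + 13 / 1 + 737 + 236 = 753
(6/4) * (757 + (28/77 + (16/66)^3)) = 27217889/23958 = 1136.07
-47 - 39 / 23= -1120/23 = -48.70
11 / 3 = 3.67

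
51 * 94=4794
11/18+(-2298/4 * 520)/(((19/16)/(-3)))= 258111569/342 = 754712.19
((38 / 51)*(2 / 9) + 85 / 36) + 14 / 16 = 12491/3672 = 3.40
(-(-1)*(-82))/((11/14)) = -1148/11 = -104.36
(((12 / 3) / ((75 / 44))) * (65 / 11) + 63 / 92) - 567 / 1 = -552.45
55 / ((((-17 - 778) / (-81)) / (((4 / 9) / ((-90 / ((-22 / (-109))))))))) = -484/86655 = -0.01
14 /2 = 7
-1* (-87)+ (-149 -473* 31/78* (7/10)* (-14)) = 694307/390 = 1780.27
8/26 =4/13 = 0.31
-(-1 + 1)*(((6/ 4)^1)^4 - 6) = 0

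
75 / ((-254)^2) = 75/64516 = 0.00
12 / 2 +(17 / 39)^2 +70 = 115885/1521 = 76.19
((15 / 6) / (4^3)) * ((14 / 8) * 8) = 35/64 = 0.55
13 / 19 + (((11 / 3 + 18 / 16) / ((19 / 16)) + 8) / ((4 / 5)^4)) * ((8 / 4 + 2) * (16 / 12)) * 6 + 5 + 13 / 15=359781/380 = 946.79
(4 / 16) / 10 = 1/40 = 0.02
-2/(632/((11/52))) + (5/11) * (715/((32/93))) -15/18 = 93040999/98592 = 943.70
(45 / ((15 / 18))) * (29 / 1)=1566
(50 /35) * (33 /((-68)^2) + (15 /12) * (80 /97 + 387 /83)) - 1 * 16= -806656629/130297384 = -6.19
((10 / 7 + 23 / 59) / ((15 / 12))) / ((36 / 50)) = 2.02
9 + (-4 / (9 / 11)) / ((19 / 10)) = 1099/171 = 6.43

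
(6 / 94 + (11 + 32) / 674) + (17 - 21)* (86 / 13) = -10844673/411814 = -26.33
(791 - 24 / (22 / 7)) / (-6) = -8617/66 = -130.56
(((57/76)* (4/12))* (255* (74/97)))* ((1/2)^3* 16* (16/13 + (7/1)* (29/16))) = 27314325/20176 = 1353.80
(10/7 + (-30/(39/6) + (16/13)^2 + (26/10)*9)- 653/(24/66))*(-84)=125920083/845 = 149017.85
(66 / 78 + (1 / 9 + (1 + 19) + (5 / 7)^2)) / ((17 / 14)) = 246146/13923 = 17.68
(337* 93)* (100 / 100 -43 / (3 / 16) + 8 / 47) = -336090437/47 = -7150860.36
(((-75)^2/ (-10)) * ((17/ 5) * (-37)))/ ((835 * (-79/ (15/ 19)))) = -424575/501334 = -0.85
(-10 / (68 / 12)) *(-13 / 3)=130/17 = 7.65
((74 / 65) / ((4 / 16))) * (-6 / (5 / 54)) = -95904/325 = -295.09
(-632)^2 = 399424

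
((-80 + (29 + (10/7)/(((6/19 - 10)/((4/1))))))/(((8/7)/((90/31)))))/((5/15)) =-560655/1426 = -393.17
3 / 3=1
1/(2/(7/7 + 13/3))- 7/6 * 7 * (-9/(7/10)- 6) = 470/3 = 156.67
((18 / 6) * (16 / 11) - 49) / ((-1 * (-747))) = -491/8217 = -0.06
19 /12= 1.58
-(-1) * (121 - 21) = 100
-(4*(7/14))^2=-4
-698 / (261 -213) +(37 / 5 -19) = -3137/120 = -26.14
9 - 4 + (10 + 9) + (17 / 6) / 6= 881/36 = 24.47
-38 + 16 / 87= -3290/87 = -37.82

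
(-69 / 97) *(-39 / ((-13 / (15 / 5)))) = -621/97 = -6.40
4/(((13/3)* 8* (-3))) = -1/26 = -0.04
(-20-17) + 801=764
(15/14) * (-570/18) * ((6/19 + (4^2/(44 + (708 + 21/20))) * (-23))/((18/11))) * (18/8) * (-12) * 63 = -183672225/30122 = -6097.61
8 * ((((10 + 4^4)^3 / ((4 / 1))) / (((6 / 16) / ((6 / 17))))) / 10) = 301137536/85 = 3542794.54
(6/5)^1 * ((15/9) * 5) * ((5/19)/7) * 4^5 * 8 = 409600/133 = 3079.70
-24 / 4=-6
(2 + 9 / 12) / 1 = 11/4 = 2.75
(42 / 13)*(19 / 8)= 399/52 = 7.67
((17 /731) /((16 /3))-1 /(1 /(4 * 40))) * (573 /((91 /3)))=-189222363/62608 = -3022.34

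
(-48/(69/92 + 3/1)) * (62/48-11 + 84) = -950.93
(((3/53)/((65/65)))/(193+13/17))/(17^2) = 1/989298 = 0.00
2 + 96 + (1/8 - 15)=665/8 = 83.12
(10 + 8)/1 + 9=27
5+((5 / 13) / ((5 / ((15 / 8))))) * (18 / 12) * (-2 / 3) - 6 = -119/104 = -1.14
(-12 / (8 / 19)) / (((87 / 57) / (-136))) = 73644/29 = 2539.45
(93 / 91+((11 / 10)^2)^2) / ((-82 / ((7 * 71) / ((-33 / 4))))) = 160625501/87945000 = 1.83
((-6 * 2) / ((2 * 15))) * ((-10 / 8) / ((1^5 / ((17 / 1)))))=17/2 = 8.50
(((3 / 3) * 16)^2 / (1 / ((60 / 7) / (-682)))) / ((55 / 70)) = -15360/3751 = -4.09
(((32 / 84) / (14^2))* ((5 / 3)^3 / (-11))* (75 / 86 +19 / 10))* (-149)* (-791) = -501742600/1877337 = -267.26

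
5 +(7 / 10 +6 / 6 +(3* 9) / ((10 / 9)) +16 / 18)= 287/9 = 31.89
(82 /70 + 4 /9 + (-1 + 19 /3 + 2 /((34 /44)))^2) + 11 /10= 11919599/182070 = 65.47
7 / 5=1.40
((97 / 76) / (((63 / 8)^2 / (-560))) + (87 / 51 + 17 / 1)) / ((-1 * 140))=-657547/12819870 = -0.05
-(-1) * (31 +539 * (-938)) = -505551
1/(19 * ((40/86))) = 43/380 = 0.11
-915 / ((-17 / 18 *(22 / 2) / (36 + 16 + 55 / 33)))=883890/187 = 4726.68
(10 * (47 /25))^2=8836/25 = 353.44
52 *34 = 1768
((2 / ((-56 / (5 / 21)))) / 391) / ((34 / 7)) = -5/1116696 = 0.00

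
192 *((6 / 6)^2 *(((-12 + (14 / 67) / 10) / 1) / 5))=-770496/1675 = -460.00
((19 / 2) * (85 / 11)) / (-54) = -1615/1188 = -1.36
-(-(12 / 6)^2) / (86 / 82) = 164/43 = 3.81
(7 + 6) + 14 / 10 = 72/5 = 14.40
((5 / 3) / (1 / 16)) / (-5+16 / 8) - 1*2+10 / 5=-80/9 = -8.89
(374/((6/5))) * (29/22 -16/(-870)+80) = 13232647/522 = 25349.90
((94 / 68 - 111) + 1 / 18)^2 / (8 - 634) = -280998169/14654034 = -19.18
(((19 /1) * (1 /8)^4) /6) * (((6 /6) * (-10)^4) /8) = 11875/12288 = 0.97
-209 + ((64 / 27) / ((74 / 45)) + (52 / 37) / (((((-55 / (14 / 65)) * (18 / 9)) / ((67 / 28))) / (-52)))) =-6325273/30525 = -207.22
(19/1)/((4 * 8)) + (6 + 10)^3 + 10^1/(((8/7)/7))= 133051/32 = 4157.84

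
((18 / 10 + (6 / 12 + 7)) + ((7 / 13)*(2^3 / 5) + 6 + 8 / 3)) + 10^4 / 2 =1957343/390 = 5018.83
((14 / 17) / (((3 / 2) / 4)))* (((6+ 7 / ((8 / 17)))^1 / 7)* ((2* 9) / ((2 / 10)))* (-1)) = -10020/17 = -589.41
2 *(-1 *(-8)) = 16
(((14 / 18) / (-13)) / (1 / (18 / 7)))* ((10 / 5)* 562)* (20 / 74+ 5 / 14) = -28100/259 = -108.49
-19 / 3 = -6.33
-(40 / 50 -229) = 1141/5 = 228.20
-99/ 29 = -3.41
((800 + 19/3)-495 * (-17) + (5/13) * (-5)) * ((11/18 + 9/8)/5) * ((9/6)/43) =8988925/80496 = 111.67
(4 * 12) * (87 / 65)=4176/65 = 64.25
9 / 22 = 0.41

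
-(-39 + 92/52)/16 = 121/52 = 2.33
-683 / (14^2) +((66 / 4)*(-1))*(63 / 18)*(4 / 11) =-4799/196 = -24.48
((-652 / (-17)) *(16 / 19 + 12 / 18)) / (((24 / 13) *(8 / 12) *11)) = 91117/21318 = 4.27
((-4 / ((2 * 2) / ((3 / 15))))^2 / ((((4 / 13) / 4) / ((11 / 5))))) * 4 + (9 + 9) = 2822/125 = 22.58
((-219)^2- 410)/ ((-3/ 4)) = -190204/3 = -63401.33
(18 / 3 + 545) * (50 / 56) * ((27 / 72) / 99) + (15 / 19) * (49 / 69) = 7830715/3230304 = 2.42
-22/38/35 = -11/665 = -0.02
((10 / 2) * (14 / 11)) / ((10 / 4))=28/11 = 2.55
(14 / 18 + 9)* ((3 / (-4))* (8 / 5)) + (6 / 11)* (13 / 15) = -11.26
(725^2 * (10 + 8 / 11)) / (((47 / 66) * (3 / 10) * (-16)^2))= 155059375/1504 = 103097.99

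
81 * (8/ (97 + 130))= 648/227 = 2.85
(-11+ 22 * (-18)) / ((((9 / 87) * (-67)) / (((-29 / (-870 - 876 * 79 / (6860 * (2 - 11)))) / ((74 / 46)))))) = 364905695/299515661 = 1.22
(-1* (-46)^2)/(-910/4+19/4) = 8464/891 = 9.50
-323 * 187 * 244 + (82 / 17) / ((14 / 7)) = -250543307/17 = -14737841.59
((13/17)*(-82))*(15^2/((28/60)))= -3597750/119 = -30233.19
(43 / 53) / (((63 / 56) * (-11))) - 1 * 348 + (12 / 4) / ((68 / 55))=-123322645/356796 = -345.64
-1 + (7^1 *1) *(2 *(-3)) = -43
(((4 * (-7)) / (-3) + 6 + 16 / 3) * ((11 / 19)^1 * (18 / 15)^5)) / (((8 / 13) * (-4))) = -718146/59375 = -12.10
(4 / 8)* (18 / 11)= 9/11 = 0.82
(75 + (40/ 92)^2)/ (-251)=-39775/132779 = -0.30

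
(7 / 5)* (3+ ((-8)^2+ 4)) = 497/5 = 99.40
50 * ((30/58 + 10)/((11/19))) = 289750/319 = 908.31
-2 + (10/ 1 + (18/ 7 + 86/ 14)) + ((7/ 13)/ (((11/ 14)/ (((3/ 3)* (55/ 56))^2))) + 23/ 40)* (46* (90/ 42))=201735/1456 = 138.55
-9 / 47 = -0.19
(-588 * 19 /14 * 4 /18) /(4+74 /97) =-3686/99 = -37.23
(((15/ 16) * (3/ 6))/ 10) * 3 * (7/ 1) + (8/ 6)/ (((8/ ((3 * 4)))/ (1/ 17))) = 1199/1088 = 1.10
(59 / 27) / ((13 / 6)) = 118/117 = 1.01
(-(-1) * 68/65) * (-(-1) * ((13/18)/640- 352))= -68935459/187200 = -368.24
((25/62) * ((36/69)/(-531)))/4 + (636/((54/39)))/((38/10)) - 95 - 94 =-108897599/1598546 = -68.12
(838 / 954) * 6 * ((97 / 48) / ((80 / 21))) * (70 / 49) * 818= 16622987/5088 = 3267.10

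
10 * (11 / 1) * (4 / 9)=440/9 = 48.89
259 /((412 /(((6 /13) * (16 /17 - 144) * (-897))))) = 65193408/1751 = 37232.10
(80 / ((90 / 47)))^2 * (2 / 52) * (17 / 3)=1201696/3159 = 380.40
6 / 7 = 0.86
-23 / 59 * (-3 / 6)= 23/118 = 0.19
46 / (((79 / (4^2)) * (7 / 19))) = 13984/553 = 25.29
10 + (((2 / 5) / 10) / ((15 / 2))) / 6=11251/1125 = 10.00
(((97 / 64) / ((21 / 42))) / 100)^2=9409/10240000 = 0.00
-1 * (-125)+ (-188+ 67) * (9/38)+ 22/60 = 27562/285 = 96.71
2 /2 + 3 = 4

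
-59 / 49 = -1.20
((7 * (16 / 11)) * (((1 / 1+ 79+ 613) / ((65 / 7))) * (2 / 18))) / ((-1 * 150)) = -2744/4875 = -0.56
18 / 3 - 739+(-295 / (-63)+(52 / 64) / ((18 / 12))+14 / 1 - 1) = -360247/504 = -714.78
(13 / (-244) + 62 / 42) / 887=7291/4544988 = 0.00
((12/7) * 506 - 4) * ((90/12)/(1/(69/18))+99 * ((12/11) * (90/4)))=2122955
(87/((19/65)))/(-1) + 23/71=-401068/1349 = -297.31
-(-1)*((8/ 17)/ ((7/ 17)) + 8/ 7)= 16/7 = 2.29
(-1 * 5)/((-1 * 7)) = 5/7 = 0.71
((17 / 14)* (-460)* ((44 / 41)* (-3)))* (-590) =-304510800/287 = -1061013.24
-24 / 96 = -1/4 = -0.25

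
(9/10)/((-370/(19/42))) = -57/51800 = 0.00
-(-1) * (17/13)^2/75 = 289/12675 = 0.02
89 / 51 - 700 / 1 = -698.25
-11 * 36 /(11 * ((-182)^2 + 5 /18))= -648/596237 = 0.00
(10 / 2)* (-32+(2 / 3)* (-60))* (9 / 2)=-1620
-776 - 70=-846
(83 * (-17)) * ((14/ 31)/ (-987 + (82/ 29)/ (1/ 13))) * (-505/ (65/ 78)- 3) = -20522082/50251 = -408.39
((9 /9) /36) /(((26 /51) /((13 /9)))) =17/216 = 0.08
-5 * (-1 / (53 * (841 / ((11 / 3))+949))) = 55/686986 = 0.00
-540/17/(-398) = 270/3383 = 0.08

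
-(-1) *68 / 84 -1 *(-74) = 1571/21 = 74.81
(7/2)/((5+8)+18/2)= 0.16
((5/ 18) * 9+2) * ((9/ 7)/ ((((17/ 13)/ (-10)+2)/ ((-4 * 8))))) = -2080/21 = -99.05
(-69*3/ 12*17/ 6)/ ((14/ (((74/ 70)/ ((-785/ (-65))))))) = -0.31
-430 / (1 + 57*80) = -430/4561 = -0.09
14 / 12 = 7/6 = 1.17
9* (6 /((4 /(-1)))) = -27/2 = -13.50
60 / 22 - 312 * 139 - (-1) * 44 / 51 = -24327434/561 = -43364.41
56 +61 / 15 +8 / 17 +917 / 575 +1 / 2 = 3673369/58650 = 62.63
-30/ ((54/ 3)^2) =-5/54 = -0.09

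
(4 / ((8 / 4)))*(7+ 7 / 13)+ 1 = 16.08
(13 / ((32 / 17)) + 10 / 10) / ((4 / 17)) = 4301/128 = 33.60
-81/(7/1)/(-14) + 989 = 97003/98 = 989.83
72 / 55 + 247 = 13657/55 = 248.31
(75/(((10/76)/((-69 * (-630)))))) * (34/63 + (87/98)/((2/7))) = 90360675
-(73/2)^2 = -5329/4 = -1332.25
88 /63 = 1.40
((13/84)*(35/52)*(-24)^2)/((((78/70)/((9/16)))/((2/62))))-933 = -1502421/1612 = -932.02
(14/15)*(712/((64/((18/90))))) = 623/300 = 2.08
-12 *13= -156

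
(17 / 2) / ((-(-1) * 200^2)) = 17/80000 = 0.00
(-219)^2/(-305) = -47961/305 = -157.25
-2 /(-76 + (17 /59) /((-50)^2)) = 295000/11209983 = 0.03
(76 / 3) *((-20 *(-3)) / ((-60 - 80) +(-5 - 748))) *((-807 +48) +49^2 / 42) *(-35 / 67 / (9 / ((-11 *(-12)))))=-259397600/28341 = -9152.73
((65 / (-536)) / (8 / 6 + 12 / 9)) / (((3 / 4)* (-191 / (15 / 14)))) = 975/2866528 = 0.00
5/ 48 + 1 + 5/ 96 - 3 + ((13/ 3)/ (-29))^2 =-441163/242208 = -1.82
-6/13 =-0.46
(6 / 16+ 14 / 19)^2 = 28561/23104 = 1.24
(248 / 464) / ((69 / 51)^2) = 0.29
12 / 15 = 4/5 = 0.80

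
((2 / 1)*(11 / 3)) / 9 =22/27 = 0.81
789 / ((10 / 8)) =3156/5 = 631.20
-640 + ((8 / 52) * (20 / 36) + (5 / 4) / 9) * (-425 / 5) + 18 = -100007/156 = -641.07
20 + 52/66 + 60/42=5132/231 = 22.22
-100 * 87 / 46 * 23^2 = -100050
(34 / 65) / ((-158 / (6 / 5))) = -102/25675 = 0.00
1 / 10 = 0.10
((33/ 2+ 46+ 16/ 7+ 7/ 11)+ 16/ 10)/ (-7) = -51607/5390 = -9.57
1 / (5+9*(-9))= -0.01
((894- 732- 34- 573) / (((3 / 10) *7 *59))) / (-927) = 4450/1148553 = 0.00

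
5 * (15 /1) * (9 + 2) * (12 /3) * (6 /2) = 9900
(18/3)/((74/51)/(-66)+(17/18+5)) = 2244/2215 = 1.01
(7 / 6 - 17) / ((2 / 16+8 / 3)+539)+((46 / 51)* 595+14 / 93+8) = 544.79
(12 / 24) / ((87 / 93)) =31/58 = 0.53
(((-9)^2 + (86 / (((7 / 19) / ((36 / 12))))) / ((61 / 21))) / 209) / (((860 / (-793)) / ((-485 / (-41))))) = -24774867/1473868 = -16.81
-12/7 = -1.71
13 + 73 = 86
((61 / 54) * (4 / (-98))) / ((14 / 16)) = -488/9261 = -0.05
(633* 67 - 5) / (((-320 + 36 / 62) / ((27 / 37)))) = -96.88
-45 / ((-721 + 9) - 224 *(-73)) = -9/3128 = 0.00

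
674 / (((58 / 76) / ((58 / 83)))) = 51224/83 = 617.16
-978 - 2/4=-978.50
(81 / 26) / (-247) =-81/6422 = -0.01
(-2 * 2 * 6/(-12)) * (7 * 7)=98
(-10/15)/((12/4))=-2/9 = -0.22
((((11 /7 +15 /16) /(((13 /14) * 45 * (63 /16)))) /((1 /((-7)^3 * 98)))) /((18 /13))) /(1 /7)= -2591.37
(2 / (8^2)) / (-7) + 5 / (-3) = -1123/672 = -1.67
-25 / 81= -0.31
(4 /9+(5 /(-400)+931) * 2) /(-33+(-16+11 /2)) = -42.81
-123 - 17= -140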